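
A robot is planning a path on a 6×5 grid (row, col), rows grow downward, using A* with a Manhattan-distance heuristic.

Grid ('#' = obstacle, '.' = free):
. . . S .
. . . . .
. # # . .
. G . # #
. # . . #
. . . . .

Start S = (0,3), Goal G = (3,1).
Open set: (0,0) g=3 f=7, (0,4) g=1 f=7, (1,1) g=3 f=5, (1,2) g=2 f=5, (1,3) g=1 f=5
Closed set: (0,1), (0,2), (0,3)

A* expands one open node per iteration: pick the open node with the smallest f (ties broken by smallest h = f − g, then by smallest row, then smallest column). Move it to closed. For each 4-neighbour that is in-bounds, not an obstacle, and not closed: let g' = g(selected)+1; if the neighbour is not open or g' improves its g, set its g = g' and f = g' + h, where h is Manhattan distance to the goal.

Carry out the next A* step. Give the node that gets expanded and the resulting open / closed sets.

expanded=(1,1); open=[(0,0) g=3 f=7, (0,4) g=1 f=7, (1,0) g=4 f=7, (1,2) g=2 f=5, (1,3) g=1 f=5]; closed=[(0,1), (0,2), (0,3), (1,1)]

step 1: expand (1,1) (f=5, h=2) → closed; open now [(0,0) g=3 f=7, (0,4) g=1 f=7, (1,0) g=4 f=7, (1,2) g=2 f=5, (1,3) g=1 f=5]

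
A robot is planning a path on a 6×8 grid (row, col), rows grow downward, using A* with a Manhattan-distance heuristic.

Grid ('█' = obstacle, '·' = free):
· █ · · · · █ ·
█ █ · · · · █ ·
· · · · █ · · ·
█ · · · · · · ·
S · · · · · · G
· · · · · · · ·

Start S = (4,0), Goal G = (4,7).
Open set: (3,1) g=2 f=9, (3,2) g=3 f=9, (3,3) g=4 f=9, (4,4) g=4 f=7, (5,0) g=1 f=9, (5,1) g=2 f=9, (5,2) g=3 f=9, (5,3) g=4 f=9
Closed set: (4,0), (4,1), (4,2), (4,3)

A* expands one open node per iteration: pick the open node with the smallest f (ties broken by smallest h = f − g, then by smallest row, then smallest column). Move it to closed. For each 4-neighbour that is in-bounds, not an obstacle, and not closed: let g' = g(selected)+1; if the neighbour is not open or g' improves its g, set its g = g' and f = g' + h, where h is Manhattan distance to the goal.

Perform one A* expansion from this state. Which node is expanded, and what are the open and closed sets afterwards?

step 1: expand (4,4) (f=7, h=3) → closed; open now [(3,1) g=2 f=9, (3,2) g=3 f=9, (3,3) g=4 f=9, (3,4) g=5 f=9, (4,5) g=5 f=7, (5,0) g=1 f=9, (5,1) g=2 f=9, (5,2) g=3 f=9, (5,3) g=4 f=9, (5,4) g=5 f=9]

expanded=(4,4); open=[(3,1) g=2 f=9, (3,2) g=3 f=9, (3,3) g=4 f=9, (3,4) g=5 f=9, (4,5) g=5 f=7, (5,0) g=1 f=9, (5,1) g=2 f=9, (5,2) g=3 f=9, (5,3) g=4 f=9, (5,4) g=5 f=9]; closed=[(4,0), (4,1), (4,2), (4,3), (4,4)]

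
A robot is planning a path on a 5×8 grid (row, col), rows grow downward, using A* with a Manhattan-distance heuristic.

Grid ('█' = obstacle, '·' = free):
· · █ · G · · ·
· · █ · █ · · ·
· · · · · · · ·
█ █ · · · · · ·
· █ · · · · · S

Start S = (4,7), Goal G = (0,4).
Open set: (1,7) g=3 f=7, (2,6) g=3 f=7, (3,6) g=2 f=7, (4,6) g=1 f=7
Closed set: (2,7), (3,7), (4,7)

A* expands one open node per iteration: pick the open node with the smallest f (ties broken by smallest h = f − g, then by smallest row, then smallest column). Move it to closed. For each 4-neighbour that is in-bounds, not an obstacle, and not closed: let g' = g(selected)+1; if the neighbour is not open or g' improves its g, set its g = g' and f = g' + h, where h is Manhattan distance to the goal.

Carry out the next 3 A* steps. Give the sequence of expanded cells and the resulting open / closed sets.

step 1: expand (1,7) (f=7, h=4) → closed; open now [(0,7) g=4 f=7, (1,6) g=4 f=7, (2,6) g=3 f=7, (3,6) g=2 f=7, (4,6) g=1 f=7]
step 2: expand (0,7) (f=7, h=3) → closed; open now [(0,6) g=5 f=7, (1,6) g=4 f=7, (2,6) g=3 f=7, (3,6) g=2 f=7, (4,6) g=1 f=7]
step 3: expand (0,6) (f=7, h=2) → closed; open now [(0,5) g=6 f=7, (1,6) g=4 f=7, (2,6) g=3 f=7, (3,6) g=2 f=7, (4,6) g=1 f=7]

order=[(1,7) → (0,7) → (0,6)]; open=[(0,5) g=6 f=7, (1,6) g=4 f=7, (2,6) g=3 f=7, (3,6) g=2 f=7, (4,6) g=1 f=7]; closed=[(0,6), (0,7), (1,7), (2,7), (3,7), (4,7)]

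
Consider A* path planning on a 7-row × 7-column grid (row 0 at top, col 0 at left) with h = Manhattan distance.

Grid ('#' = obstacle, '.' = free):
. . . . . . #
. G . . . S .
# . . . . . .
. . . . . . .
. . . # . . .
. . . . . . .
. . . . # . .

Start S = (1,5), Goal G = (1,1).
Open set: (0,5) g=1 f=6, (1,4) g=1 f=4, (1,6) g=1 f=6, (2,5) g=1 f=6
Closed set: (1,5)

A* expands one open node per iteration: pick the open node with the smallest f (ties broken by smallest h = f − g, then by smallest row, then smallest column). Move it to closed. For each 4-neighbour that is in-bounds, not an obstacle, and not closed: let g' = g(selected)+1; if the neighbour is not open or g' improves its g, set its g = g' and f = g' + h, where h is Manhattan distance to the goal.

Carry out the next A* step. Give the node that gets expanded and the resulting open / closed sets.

expanded=(1,4); open=[(0,4) g=2 f=6, (0,5) g=1 f=6, (1,3) g=2 f=4, (1,6) g=1 f=6, (2,4) g=2 f=6, (2,5) g=1 f=6]; closed=[(1,4), (1,5)]

step 1: expand (1,4) (f=4, h=3) → closed; open now [(0,4) g=2 f=6, (0,5) g=1 f=6, (1,3) g=2 f=4, (1,6) g=1 f=6, (2,4) g=2 f=6, (2,5) g=1 f=6]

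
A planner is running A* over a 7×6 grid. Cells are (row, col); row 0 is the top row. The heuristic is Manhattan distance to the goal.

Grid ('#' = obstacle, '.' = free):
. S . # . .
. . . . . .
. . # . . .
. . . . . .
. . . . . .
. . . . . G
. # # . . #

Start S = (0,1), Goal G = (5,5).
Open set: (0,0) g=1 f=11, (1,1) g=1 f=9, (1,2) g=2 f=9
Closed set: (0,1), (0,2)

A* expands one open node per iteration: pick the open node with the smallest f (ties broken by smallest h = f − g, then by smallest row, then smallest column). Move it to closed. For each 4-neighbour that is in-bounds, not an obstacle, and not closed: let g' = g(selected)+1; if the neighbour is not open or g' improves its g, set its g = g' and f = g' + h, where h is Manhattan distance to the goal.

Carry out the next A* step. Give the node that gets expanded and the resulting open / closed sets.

step 1: expand (1,2) (f=9, h=7) → closed; open now [(0,0) g=1 f=11, (1,1) g=1 f=9, (1,3) g=3 f=9]

expanded=(1,2); open=[(0,0) g=1 f=11, (1,1) g=1 f=9, (1,3) g=3 f=9]; closed=[(0,1), (0,2), (1,2)]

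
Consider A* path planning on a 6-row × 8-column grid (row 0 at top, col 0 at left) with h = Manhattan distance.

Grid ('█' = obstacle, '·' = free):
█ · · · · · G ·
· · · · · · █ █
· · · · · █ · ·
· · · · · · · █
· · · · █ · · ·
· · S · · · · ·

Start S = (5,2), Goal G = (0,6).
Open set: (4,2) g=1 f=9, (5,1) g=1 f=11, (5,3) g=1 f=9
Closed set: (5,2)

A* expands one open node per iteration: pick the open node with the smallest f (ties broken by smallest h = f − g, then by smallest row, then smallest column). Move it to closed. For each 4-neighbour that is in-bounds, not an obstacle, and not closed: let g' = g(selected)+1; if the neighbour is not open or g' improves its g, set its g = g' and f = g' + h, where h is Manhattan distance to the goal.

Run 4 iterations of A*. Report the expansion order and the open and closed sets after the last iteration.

step 1: expand (4,2) (f=9, h=8) → closed; open now [(3,2) g=2 f=9, (4,1) g=2 f=11, (4,3) g=2 f=9, (5,1) g=1 f=11, (5,3) g=1 f=9]
step 2: expand (3,2) (f=9, h=7) → closed; open now [(2,2) g=3 f=9, (3,1) g=3 f=11, (3,3) g=3 f=9, (4,1) g=2 f=11, (4,3) g=2 f=9, (5,1) g=1 f=11, (5,3) g=1 f=9]
step 3: expand (2,2) (f=9, h=6) → closed; open now [(1,2) g=4 f=9, (2,1) g=4 f=11, (2,3) g=4 f=9, (3,1) g=3 f=11, (3,3) g=3 f=9, (4,1) g=2 f=11, (4,3) g=2 f=9, (5,1) g=1 f=11, (5,3) g=1 f=9]
step 4: expand (1,2) (f=9, h=5) → closed; open now [(0,2) g=5 f=9, (1,1) g=5 f=11, (1,3) g=5 f=9, (2,1) g=4 f=11, (2,3) g=4 f=9, (3,1) g=3 f=11, (3,3) g=3 f=9, (4,1) g=2 f=11, (4,3) g=2 f=9, (5,1) g=1 f=11, (5,3) g=1 f=9]

order=[(4,2) → (3,2) → (2,2) → (1,2)]; open=[(0,2) g=5 f=9, (1,1) g=5 f=11, (1,3) g=5 f=9, (2,1) g=4 f=11, (2,3) g=4 f=9, (3,1) g=3 f=11, (3,3) g=3 f=9, (4,1) g=2 f=11, (4,3) g=2 f=9, (5,1) g=1 f=11, (5,3) g=1 f=9]; closed=[(1,2), (2,2), (3,2), (4,2), (5,2)]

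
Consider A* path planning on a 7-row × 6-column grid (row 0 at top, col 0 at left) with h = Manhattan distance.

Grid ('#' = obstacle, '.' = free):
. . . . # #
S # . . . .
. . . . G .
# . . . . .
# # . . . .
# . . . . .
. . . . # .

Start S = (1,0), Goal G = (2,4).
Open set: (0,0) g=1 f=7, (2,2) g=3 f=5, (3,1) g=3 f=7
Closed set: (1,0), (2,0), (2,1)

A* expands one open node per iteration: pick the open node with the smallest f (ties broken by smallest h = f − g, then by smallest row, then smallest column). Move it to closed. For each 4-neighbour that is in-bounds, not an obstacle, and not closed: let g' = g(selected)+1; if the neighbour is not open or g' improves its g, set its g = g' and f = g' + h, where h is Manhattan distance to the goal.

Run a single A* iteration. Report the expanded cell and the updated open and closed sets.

expanded=(2,2); open=[(0,0) g=1 f=7, (1,2) g=4 f=7, (2,3) g=4 f=5, (3,1) g=3 f=7, (3,2) g=4 f=7]; closed=[(1,0), (2,0), (2,1), (2,2)]

step 1: expand (2,2) (f=5, h=2) → closed; open now [(0,0) g=1 f=7, (1,2) g=4 f=7, (2,3) g=4 f=5, (3,1) g=3 f=7, (3,2) g=4 f=7]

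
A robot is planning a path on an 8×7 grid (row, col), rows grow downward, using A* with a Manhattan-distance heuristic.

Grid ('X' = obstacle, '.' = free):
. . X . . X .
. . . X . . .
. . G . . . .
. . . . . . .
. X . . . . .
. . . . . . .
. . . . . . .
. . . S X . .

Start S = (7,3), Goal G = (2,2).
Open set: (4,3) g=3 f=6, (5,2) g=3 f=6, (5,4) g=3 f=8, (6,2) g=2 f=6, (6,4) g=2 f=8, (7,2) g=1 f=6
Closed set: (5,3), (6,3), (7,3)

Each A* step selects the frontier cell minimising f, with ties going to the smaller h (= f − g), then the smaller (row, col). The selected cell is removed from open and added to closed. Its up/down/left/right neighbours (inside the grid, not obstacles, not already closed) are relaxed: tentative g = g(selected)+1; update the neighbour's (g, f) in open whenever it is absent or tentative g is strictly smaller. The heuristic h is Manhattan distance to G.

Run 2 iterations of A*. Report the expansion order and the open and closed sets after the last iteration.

order=[(4,3) → (3,3)]; open=[(2,3) g=5 f=6, (3,2) g=5 f=6, (3,4) g=5 f=8, (4,2) g=4 f=6, (4,4) g=4 f=8, (5,2) g=3 f=6, (5,4) g=3 f=8, (6,2) g=2 f=6, (6,4) g=2 f=8, (7,2) g=1 f=6]; closed=[(3,3), (4,3), (5,3), (6,3), (7,3)]

step 1: expand (4,3) (f=6, h=3) → closed; open now [(3,3) g=4 f=6, (4,2) g=4 f=6, (4,4) g=4 f=8, (5,2) g=3 f=6, (5,4) g=3 f=8, (6,2) g=2 f=6, (6,4) g=2 f=8, (7,2) g=1 f=6]
step 2: expand (3,3) (f=6, h=2) → closed; open now [(2,3) g=5 f=6, (3,2) g=5 f=6, (3,4) g=5 f=8, (4,2) g=4 f=6, (4,4) g=4 f=8, (5,2) g=3 f=6, (5,4) g=3 f=8, (6,2) g=2 f=6, (6,4) g=2 f=8, (7,2) g=1 f=6]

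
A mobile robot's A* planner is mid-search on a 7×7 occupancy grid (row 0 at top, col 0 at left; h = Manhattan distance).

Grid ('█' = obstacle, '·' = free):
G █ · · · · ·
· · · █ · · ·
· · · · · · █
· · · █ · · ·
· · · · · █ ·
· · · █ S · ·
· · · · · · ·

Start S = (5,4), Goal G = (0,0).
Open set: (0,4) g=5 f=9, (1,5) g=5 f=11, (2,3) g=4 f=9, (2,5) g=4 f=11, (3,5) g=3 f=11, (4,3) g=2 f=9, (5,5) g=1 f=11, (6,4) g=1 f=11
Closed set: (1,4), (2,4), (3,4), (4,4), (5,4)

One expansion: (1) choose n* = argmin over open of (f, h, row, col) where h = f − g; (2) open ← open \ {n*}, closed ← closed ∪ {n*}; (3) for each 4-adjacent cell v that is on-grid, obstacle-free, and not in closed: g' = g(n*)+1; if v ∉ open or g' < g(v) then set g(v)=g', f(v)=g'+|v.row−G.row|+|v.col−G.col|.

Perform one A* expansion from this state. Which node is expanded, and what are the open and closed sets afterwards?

step 1: expand (0,4) (f=9, h=4) → closed; open now [(0,3) g=6 f=9, (0,5) g=6 f=11, (1,5) g=5 f=11, (2,3) g=4 f=9, (2,5) g=4 f=11, (3,5) g=3 f=11, (4,3) g=2 f=9, (5,5) g=1 f=11, (6,4) g=1 f=11]

expanded=(0,4); open=[(0,3) g=6 f=9, (0,5) g=6 f=11, (1,5) g=5 f=11, (2,3) g=4 f=9, (2,5) g=4 f=11, (3,5) g=3 f=11, (4,3) g=2 f=9, (5,5) g=1 f=11, (6,4) g=1 f=11]; closed=[(0,4), (1,4), (2,4), (3,4), (4,4), (5,4)]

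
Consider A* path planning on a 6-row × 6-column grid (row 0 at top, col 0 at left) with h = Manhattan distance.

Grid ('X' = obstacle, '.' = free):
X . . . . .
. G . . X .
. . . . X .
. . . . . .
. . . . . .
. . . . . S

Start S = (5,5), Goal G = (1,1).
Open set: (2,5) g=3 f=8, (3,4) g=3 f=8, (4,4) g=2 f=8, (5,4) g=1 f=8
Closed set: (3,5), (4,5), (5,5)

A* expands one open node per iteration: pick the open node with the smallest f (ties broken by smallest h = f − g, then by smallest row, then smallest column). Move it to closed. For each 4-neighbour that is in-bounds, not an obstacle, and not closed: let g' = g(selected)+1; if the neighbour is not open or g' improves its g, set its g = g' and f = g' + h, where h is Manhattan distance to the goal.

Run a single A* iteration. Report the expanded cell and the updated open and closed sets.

step 1: expand (2,5) (f=8, h=5) → closed; open now [(1,5) g=4 f=8, (3,4) g=3 f=8, (4,4) g=2 f=8, (5,4) g=1 f=8]

expanded=(2,5); open=[(1,5) g=4 f=8, (3,4) g=3 f=8, (4,4) g=2 f=8, (5,4) g=1 f=8]; closed=[(2,5), (3,5), (4,5), (5,5)]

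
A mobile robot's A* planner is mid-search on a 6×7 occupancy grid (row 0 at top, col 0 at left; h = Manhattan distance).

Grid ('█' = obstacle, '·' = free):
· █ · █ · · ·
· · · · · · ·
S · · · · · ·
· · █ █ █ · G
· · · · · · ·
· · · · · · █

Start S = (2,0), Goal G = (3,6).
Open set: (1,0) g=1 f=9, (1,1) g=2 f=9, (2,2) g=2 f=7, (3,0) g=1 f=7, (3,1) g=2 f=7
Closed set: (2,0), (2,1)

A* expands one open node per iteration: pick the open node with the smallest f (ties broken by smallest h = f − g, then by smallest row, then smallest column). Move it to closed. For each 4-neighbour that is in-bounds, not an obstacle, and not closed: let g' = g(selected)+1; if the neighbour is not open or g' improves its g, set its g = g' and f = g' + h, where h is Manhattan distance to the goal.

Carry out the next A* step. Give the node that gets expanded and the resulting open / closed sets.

expanded=(2,2); open=[(1,0) g=1 f=9, (1,1) g=2 f=9, (1,2) g=3 f=9, (2,3) g=3 f=7, (3,0) g=1 f=7, (3,1) g=2 f=7]; closed=[(2,0), (2,1), (2,2)]

step 1: expand (2,2) (f=7, h=5) → closed; open now [(1,0) g=1 f=9, (1,1) g=2 f=9, (1,2) g=3 f=9, (2,3) g=3 f=7, (3,0) g=1 f=7, (3,1) g=2 f=7]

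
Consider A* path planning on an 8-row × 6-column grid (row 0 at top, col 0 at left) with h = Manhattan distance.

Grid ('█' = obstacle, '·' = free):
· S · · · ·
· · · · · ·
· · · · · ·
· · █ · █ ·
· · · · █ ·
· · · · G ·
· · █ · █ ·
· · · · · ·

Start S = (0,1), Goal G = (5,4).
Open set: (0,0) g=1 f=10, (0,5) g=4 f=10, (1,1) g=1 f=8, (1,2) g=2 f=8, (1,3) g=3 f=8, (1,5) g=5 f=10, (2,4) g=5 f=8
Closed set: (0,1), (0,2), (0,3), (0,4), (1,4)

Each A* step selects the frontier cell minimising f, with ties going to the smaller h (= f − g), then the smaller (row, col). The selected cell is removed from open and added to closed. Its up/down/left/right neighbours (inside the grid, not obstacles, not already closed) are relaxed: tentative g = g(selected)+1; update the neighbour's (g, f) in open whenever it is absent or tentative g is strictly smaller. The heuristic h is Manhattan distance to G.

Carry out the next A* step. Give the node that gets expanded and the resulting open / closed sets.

step 1: expand (2,4) (f=8, h=3) → closed; open now [(0,0) g=1 f=10, (0,5) g=4 f=10, (1,1) g=1 f=8, (1,2) g=2 f=8, (1,3) g=3 f=8, (1,5) g=5 f=10, (2,3) g=6 f=10, (2,5) g=6 f=10]

expanded=(2,4); open=[(0,0) g=1 f=10, (0,5) g=4 f=10, (1,1) g=1 f=8, (1,2) g=2 f=8, (1,3) g=3 f=8, (1,5) g=5 f=10, (2,3) g=6 f=10, (2,5) g=6 f=10]; closed=[(0,1), (0,2), (0,3), (0,4), (1,4), (2,4)]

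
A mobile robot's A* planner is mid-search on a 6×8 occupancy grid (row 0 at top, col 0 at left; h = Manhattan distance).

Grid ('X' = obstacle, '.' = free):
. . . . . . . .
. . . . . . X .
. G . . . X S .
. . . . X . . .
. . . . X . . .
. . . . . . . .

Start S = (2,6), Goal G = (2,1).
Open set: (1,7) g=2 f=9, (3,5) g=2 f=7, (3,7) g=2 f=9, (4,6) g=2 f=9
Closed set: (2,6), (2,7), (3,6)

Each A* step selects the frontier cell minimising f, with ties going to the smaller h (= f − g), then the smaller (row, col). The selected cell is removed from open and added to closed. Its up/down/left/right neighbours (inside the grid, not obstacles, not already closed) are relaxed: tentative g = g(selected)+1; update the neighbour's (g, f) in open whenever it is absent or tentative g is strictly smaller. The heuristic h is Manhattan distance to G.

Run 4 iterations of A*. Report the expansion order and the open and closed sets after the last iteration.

order=[(3,5) → (4,5) → (1,7) → (3,7)]; open=[(0,7) g=3 f=11, (4,6) g=2 f=9, (4,7) g=3 f=11, (5,5) g=4 f=11]; closed=[(1,7), (2,6), (2,7), (3,5), (3,6), (3,7), (4,5)]

step 1: expand (3,5) (f=7, h=5) → closed; open now [(1,7) g=2 f=9, (3,7) g=2 f=9, (4,5) g=3 f=9, (4,6) g=2 f=9]
step 2: expand (4,5) (f=9, h=6) → closed; open now [(1,7) g=2 f=9, (3,7) g=2 f=9, (4,6) g=2 f=9, (5,5) g=4 f=11]
step 3: expand (1,7) (f=9, h=7) → closed; open now [(0,7) g=3 f=11, (3,7) g=2 f=9, (4,6) g=2 f=9, (5,5) g=4 f=11]
step 4: expand (3,7) (f=9, h=7) → closed; open now [(0,7) g=3 f=11, (4,6) g=2 f=9, (4,7) g=3 f=11, (5,5) g=4 f=11]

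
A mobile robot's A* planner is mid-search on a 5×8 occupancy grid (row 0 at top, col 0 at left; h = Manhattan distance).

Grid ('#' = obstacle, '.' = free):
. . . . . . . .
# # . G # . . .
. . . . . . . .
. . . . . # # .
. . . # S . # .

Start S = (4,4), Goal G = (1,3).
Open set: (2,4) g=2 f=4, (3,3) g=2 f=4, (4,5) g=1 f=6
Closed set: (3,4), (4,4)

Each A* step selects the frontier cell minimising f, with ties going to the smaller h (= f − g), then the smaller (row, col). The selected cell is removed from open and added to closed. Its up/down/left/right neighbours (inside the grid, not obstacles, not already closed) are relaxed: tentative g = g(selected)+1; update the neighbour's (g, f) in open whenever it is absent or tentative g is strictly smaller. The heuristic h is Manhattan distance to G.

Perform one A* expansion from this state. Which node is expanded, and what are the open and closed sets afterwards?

step 1: expand (2,4) (f=4, h=2) → closed; open now [(2,3) g=3 f=4, (2,5) g=3 f=6, (3,3) g=2 f=4, (4,5) g=1 f=6]

expanded=(2,4); open=[(2,3) g=3 f=4, (2,5) g=3 f=6, (3,3) g=2 f=4, (4,5) g=1 f=6]; closed=[(2,4), (3,4), (4,4)]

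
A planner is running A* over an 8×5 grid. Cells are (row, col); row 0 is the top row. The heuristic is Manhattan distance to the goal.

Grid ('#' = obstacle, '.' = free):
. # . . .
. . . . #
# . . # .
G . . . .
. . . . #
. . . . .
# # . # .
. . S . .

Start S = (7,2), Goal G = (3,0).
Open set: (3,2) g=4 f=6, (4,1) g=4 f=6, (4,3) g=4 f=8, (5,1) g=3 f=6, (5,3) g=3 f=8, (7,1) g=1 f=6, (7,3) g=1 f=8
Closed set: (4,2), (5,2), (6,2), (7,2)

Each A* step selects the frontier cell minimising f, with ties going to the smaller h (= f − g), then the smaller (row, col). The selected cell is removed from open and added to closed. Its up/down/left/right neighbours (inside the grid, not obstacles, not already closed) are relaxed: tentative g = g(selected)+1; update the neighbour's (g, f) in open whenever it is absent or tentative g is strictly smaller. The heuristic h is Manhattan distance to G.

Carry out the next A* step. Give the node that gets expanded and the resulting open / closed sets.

expanded=(3,2); open=[(2,2) g=5 f=8, (3,1) g=5 f=6, (3,3) g=5 f=8, (4,1) g=4 f=6, (4,3) g=4 f=8, (5,1) g=3 f=6, (5,3) g=3 f=8, (7,1) g=1 f=6, (7,3) g=1 f=8]; closed=[(3,2), (4,2), (5,2), (6,2), (7,2)]

step 1: expand (3,2) (f=6, h=2) → closed; open now [(2,2) g=5 f=8, (3,1) g=5 f=6, (3,3) g=5 f=8, (4,1) g=4 f=6, (4,3) g=4 f=8, (5,1) g=3 f=6, (5,3) g=3 f=8, (7,1) g=1 f=6, (7,3) g=1 f=8]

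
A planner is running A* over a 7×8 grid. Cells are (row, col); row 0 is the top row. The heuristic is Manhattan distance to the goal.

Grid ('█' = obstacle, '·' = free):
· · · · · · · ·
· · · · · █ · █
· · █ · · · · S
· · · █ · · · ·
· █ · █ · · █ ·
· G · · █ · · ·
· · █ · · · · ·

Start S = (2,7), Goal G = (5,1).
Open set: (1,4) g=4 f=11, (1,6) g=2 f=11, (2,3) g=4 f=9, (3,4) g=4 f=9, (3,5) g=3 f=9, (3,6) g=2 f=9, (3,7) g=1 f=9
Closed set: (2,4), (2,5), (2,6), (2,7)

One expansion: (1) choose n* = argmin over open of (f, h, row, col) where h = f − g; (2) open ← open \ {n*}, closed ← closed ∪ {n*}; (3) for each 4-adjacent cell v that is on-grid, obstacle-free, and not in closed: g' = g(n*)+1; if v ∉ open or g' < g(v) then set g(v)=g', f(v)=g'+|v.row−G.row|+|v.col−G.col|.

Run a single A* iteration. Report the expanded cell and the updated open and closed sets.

step 1: expand (2,3) (f=9, h=5) → closed; open now [(1,3) g=5 f=11, (1,4) g=4 f=11, (1,6) g=2 f=11, (3,4) g=4 f=9, (3,5) g=3 f=9, (3,6) g=2 f=9, (3,7) g=1 f=9]

expanded=(2,3); open=[(1,3) g=5 f=11, (1,4) g=4 f=11, (1,6) g=2 f=11, (3,4) g=4 f=9, (3,5) g=3 f=9, (3,6) g=2 f=9, (3,7) g=1 f=9]; closed=[(2,3), (2,4), (2,5), (2,6), (2,7)]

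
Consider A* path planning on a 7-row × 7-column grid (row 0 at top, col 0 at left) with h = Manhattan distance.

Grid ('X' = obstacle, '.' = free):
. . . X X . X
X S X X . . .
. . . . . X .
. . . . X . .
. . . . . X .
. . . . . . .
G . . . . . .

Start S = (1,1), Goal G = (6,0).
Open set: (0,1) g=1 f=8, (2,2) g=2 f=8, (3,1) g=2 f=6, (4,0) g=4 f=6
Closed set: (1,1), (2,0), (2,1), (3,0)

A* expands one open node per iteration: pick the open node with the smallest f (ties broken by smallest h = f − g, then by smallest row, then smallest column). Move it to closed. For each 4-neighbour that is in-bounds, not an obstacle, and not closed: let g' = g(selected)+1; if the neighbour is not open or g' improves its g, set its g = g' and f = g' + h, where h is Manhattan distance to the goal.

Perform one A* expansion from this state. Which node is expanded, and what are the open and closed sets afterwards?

step 1: expand (4,0) (f=6, h=2) → closed; open now [(0,1) g=1 f=8, (2,2) g=2 f=8, (3,1) g=2 f=6, (4,1) g=5 f=8, (5,0) g=5 f=6]

expanded=(4,0); open=[(0,1) g=1 f=8, (2,2) g=2 f=8, (3,1) g=2 f=6, (4,1) g=5 f=8, (5,0) g=5 f=6]; closed=[(1,1), (2,0), (2,1), (3,0), (4,0)]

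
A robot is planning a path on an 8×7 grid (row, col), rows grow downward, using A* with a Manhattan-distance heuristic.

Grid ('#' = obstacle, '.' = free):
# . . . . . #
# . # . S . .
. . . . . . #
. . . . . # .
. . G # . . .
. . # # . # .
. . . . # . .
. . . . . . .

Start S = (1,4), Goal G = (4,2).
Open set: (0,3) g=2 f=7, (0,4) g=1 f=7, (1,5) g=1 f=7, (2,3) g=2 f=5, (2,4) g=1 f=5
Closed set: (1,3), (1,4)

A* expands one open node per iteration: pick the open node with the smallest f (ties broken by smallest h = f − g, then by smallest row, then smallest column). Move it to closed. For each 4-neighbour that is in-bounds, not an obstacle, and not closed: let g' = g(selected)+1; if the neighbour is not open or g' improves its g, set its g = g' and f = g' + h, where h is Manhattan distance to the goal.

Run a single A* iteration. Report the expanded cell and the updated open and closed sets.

expanded=(2,3); open=[(0,3) g=2 f=7, (0,4) g=1 f=7, (1,5) g=1 f=7, (2,2) g=3 f=5, (2,4) g=1 f=5, (3,3) g=3 f=5]; closed=[(1,3), (1,4), (2,3)]

step 1: expand (2,3) (f=5, h=3) → closed; open now [(0,3) g=2 f=7, (0,4) g=1 f=7, (1,5) g=1 f=7, (2,2) g=3 f=5, (2,4) g=1 f=5, (3,3) g=3 f=5]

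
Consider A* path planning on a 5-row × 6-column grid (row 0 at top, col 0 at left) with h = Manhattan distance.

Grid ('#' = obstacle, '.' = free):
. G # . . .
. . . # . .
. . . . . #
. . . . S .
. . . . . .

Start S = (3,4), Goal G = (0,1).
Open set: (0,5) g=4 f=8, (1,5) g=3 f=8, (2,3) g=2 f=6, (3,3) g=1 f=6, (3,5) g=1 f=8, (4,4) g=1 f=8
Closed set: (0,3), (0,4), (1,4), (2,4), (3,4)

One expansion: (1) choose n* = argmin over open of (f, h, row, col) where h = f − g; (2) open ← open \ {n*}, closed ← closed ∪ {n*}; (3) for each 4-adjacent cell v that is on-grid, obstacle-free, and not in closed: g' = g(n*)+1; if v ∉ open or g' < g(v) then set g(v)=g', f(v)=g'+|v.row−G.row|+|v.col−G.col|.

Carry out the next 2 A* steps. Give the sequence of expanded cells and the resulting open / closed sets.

order=[(2,3) → (2,2)]; open=[(0,5) g=4 f=8, (1,2) g=4 f=6, (1,5) g=3 f=8, (2,1) g=4 f=6, (3,2) g=4 f=8, (3,3) g=1 f=6, (3,5) g=1 f=8, (4,4) g=1 f=8]; closed=[(0,3), (0,4), (1,4), (2,2), (2,3), (2,4), (3,4)]

step 1: expand (2,3) (f=6, h=4) → closed; open now [(0,5) g=4 f=8, (1,5) g=3 f=8, (2,2) g=3 f=6, (3,3) g=1 f=6, (3,5) g=1 f=8, (4,4) g=1 f=8]
step 2: expand (2,2) (f=6, h=3) → closed; open now [(0,5) g=4 f=8, (1,2) g=4 f=6, (1,5) g=3 f=8, (2,1) g=4 f=6, (3,2) g=4 f=8, (3,3) g=1 f=6, (3,5) g=1 f=8, (4,4) g=1 f=8]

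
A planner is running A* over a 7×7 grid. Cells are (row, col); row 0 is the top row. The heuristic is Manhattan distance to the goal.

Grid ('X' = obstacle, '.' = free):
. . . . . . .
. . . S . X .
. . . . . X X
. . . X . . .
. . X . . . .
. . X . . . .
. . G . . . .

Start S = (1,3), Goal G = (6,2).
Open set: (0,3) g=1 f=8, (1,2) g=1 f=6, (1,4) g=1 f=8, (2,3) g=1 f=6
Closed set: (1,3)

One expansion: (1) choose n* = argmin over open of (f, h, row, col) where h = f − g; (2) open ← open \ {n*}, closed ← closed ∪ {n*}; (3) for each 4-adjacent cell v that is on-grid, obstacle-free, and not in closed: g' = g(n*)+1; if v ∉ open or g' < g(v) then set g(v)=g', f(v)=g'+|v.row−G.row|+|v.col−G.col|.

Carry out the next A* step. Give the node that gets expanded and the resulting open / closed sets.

step 1: expand (1,2) (f=6, h=5) → closed; open now [(0,2) g=2 f=8, (0,3) g=1 f=8, (1,1) g=2 f=8, (1,4) g=1 f=8, (2,2) g=2 f=6, (2,3) g=1 f=6]

expanded=(1,2); open=[(0,2) g=2 f=8, (0,3) g=1 f=8, (1,1) g=2 f=8, (1,4) g=1 f=8, (2,2) g=2 f=6, (2,3) g=1 f=6]; closed=[(1,2), (1,3)]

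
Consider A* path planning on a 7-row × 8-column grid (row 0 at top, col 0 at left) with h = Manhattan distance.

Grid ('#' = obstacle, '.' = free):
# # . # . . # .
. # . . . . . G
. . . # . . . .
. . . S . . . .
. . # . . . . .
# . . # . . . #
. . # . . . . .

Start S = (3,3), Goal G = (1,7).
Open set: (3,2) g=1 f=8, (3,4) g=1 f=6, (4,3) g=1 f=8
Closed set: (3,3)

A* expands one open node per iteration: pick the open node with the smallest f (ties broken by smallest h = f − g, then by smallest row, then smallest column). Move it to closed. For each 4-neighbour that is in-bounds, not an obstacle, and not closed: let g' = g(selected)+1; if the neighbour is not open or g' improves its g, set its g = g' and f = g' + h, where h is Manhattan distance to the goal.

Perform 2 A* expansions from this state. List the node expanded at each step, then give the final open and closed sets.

order=[(3,4) → (2,4)]; open=[(1,4) g=3 f=6, (2,5) g=3 f=6, (3,2) g=1 f=8, (3,5) g=2 f=6, (4,3) g=1 f=8, (4,4) g=2 f=8]; closed=[(2,4), (3,3), (3,4)]

step 1: expand (3,4) (f=6, h=5) → closed; open now [(2,4) g=2 f=6, (3,2) g=1 f=8, (3,5) g=2 f=6, (4,3) g=1 f=8, (4,4) g=2 f=8]
step 2: expand (2,4) (f=6, h=4) → closed; open now [(1,4) g=3 f=6, (2,5) g=3 f=6, (3,2) g=1 f=8, (3,5) g=2 f=6, (4,3) g=1 f=8, (4,4) g=2 f=8]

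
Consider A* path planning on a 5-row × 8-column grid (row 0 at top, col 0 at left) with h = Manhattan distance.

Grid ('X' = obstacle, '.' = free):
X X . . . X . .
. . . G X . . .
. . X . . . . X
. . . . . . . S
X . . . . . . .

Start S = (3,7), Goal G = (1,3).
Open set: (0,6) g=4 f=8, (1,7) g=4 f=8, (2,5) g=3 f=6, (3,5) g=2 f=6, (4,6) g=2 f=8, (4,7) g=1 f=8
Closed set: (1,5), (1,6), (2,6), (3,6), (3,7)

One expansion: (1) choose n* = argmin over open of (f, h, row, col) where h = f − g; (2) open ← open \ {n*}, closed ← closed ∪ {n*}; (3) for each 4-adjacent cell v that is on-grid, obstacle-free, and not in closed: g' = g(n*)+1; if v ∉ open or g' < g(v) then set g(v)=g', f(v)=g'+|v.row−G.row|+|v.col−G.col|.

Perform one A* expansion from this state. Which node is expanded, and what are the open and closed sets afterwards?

step 1: expand (2,5) (f=6, h=3) → closed; open now [(0,6) g=4 f=8, (1,7) g=4 f=8, (2,4) g=4 f=6, (3,5) g=2 f=6, (4,6) g=2 f=8, (4,7) g=1 f=8]

expanded=(2,5); open=[(0,6) g=4 f=8, (1,7) g=4 f=8, (2,4) g=4 f=6, (3,5) g=2 f=6, (4,6) g=2 f=8, (4,7) g=1 f=8]; closed=[(1,5), (1,6), (2,5), (2,6), (3,6), (3,7)]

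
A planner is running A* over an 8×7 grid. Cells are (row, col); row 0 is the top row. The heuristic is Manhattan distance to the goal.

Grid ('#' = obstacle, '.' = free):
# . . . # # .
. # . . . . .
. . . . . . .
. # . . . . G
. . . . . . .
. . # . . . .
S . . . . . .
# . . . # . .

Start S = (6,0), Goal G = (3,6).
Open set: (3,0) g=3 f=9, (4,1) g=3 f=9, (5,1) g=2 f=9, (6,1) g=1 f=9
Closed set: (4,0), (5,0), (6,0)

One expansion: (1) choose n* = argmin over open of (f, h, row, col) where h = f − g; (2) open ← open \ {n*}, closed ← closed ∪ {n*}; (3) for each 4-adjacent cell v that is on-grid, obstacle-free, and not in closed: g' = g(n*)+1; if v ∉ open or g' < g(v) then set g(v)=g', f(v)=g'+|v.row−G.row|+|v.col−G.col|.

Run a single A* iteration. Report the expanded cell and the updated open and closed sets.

step 1: expand (3,0) (f=9, h=6) → closed; open now [(2,0) g=4 f=11, (4,1) g=3 f=9, (5,1) g=2 f=9, (6,1) g=1 f=9]

expanded=(3,0); open=[(2,0) g=4 f=11, (4,1) g=3 f=9, (5,1) g=2 f=9, (6,1) g=1 f=9]; closed=[(3,0), (4,0), (5,0), (6,0)]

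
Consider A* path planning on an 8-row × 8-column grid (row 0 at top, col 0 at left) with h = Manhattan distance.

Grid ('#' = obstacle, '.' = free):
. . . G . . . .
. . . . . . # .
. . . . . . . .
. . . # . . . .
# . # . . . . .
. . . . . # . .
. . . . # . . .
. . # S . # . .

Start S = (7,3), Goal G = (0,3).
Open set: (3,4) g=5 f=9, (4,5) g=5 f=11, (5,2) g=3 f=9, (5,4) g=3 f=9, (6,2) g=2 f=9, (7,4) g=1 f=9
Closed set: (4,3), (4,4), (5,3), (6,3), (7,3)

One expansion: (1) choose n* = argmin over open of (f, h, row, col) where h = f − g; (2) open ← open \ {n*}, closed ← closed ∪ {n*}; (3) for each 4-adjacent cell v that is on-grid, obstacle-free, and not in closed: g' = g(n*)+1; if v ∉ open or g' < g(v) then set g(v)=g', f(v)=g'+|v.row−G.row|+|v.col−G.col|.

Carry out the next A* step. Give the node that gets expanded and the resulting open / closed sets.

step 1: expand (3,4) (f=9, h=4) → closed; open now [(2,4) g=6 f=9, (3,5) g=6 f=11, (4,5) g=5 f=11, (5,2) g=3 f=9, (5,4) g=3 f=9, (6,2) g=2 f=9, (7,4) g=1 f=9]

expanded=(3,4); open=[(2,4) g=6 f=9, (3,5) g=6 f=11, (4,5) g=5 f=11, (5,2) g=3 f=9, (5,4) g=3 f=9, (6,2) g=2 f=9, (7,4) g=1 f=9]; closed=[(3,4), (4,3), (4,4), (5,3), (6,3), (7,3)]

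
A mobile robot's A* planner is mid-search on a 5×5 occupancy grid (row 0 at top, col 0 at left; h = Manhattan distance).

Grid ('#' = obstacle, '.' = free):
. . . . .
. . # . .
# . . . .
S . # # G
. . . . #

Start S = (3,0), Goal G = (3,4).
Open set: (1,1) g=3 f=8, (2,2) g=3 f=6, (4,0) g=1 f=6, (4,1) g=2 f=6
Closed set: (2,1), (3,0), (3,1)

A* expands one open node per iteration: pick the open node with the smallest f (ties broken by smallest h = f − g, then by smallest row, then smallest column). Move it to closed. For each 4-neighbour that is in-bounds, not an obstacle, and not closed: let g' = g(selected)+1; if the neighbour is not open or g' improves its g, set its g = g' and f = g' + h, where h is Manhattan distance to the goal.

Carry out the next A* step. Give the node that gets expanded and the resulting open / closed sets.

step 1: expand (2,2) (f=6, h=3) → closed; open now [(1,1) g=3 f=8, (2,3) g=4 f=6, (4,0) g=1 f=6, (4,1) g=2 f=6]

expanded=(2,2); open=[(1,1) g=3 f=8, (2,3) g=4 f=6, (4,0) g=1 f=6, (4,1) g=2 f=6]; closed=[(2,1), (2,2), (3,0), (3,1)]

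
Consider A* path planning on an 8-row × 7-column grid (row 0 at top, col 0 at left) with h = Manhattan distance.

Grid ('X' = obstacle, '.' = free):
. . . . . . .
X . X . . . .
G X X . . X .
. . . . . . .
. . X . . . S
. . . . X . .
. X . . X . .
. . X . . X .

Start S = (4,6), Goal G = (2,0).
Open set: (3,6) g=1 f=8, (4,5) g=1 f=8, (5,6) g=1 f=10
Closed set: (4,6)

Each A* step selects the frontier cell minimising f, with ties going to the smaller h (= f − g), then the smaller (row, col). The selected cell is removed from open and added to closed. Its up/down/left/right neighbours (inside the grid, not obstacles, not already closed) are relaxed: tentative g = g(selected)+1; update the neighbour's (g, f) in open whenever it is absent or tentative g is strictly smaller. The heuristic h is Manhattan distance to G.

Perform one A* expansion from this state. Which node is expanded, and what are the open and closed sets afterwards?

expanded=(3,6); open=[(2,6) g=2 f=8, (3,5) g=2 f=8, (4,5) g=1 f=8, (5,6) g=1 f=10]; closed=[(3,6), (4,6)]

step 1: expand (3,6) (f=8, h=7) → closed; open now [(2,6) g=2 f=8, (3,5) g=2 f=8, (4,5) g=1 f=8, (5,6) g=1 f=10]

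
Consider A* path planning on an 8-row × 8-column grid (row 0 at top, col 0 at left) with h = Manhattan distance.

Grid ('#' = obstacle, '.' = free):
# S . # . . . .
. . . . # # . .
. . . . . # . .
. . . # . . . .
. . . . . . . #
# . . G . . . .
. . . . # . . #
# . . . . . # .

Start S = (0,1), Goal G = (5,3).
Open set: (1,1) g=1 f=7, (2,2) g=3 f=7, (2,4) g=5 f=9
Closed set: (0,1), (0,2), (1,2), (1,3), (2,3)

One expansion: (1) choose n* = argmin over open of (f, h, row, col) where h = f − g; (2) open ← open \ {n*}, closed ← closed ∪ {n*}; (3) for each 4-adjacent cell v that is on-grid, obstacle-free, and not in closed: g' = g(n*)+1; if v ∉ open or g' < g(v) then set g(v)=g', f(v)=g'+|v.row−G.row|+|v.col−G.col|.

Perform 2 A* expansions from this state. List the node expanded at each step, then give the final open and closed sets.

order=[(2,2) → (3,2)]; open=[(1,1) g=1 f=7, (2,1) g=4 f=9, (2,4) g=5 f=9, (3,1) g=5 f=9, (4,2) g=5 f=7]; closed=[(0,1), (0,2), (1,2), (1,3), (2,2), (2,3), (3,2)]

step 1: expand (2,2) (f=7, h=4) → closed; open now [(1,1) g=1 f=7, (2,1) g=4 f=9, (2,4) g=5 f=9, (3,2) g=4 f=7]
step 2: expand (3,2) (f=7, h=3) → closed; open now [(1,1) g=1 f=7, (2,1) g=4 f=9, (2,4) g=5 f=9, (3,1) g=5 f=9, (4,2) g=5 f=7]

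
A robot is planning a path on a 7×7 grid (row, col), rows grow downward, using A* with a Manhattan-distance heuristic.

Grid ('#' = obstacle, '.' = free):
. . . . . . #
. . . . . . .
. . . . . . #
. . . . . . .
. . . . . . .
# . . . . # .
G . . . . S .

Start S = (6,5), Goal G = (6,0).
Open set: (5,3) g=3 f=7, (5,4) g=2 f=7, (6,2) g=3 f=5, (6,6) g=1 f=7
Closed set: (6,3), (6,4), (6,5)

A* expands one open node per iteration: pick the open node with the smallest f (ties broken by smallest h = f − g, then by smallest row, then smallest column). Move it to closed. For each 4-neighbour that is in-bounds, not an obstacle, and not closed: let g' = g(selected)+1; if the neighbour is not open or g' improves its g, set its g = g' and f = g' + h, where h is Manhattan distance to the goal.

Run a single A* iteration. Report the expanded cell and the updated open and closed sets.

step 1: expand (6,2) (f=5, h=2) → closed; open now [(5,2) g=4 f=7, (5,3) g=3 f=7, (5,4) g=2 f=7, (6,1) g=4 f=5, (6,6) g=1 f=7]

expanded=(6,2); open=[(5,2) g=4 f=7, (5,3) g=3 f=7, (5,4) g=2 f=7, (6,1) g=4 f=5, (6,6) g=1 f=7]; closed=[(6,2), (6,3), (6,4), (6,5)]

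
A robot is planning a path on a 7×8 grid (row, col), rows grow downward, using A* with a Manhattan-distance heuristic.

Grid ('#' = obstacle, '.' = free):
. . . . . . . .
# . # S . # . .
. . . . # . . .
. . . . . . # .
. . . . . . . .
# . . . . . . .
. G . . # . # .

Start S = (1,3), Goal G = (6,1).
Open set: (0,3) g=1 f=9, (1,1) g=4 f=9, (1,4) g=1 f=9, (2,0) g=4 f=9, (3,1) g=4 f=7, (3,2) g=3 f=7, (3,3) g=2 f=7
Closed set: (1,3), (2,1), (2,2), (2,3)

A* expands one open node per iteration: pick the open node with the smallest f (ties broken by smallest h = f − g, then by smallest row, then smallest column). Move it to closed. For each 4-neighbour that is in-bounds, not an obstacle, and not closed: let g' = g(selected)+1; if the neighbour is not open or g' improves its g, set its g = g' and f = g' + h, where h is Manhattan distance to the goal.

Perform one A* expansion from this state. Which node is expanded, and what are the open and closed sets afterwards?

step 1: expand (3,1) (f=7, h=3) → closed; open now [(0,3) g=1 f=9, (1,1) g=4 f=9, (1,4) g=1 f=9, (2,0) g=4 f=9, (3,0) g=5 f=9, (3,2) g=3 f=7, (3,3) g=2 f=7, (4,1) g=5 f=7]

expanded=(3,1); open=[(0,3) g=1 f=9, (1,1) g=4 f=9, (1,4) g=1 f=9, (2,0) g=4 f=9, (3,0) g=5 f=9, (3,2) g=3 f=7, (3,3) g=2 f=7, (4,1) g=5 f=7]; closed=[(1,3), (2,1), (2,2), (2,3), (3,1)]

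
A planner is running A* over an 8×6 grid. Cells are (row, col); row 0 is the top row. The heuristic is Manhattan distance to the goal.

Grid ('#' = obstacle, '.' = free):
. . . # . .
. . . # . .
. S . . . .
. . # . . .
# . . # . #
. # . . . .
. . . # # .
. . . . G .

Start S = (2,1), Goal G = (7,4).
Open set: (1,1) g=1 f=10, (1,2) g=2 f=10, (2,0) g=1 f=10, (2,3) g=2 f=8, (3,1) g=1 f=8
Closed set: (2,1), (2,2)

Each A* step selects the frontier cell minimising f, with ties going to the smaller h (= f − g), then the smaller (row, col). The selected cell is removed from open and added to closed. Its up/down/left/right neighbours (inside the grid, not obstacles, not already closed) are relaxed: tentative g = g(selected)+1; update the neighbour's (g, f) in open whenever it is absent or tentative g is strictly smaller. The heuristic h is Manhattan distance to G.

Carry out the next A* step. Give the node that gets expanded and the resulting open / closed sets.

step 1: expand (2,3) (f=8, h=6) → closed; open now [(1,1) g=1 f=10, (1,2) g=2 f=10, (2,0) g=1 f=10, (2,4) g=3 f=8, (3,1) g=1 f=8, (3,3) g=3 f=8]

expanded=(2,3); open=[(1,1) g=1 f=10, (1,2) g=2 f=10, (2,0) g=1 f=10, (2,4) g=3 f=8, (3,1) g=1 f=8, (3,3) g=3 f=8]; closed=[(2,1), (2,2), (2,3)]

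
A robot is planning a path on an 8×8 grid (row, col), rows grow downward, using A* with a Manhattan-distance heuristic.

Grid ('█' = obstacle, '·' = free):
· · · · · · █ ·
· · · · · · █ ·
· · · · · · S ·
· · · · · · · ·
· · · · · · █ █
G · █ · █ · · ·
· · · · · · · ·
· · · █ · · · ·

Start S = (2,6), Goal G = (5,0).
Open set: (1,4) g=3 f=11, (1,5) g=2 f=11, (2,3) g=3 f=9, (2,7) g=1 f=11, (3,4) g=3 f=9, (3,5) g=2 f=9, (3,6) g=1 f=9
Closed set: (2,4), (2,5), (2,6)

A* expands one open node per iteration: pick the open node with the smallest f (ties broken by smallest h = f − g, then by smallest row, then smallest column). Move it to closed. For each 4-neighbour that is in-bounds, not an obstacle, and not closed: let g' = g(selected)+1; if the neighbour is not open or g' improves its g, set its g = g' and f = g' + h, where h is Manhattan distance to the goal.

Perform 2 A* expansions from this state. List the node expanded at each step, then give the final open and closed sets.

order=[(2,3) → (2,2)]; open=[(1,2) g=5 f=11, (1,3) g=4 f=11, (1,4) g=3 f=11, (1,5) g=2 f=11, (2,1) g=5 f=9, (2,7) g=1 f=11, (3,2) g=5 f=9, (3,3) g=4 f=9, (3,4) g=3 f=9, (3,5) g=2 f=9, (3,6) g=1 f=9]; closed=[(2,2), (2,3), (2,4), (2,5), (2,6)]

step 1: expand (2,3) (f=9, h=6) → closed; open now [(1,3) g=4 f=11, (1,4) g=3 f=11, (1,5) g=2 f=11, (2,2) g=4 f=9, (2,7) g=1 f=11, (3,3) g=4 f=9, (3,4) g=3 f=9, (3,5) g=2 f=9, (3,6) g=1 f=9]
step 2: expand (2,2) (f=9, h=5) → closed; open now [(1,2) g=5 f=11, (1,3) g=4 f=11, (1,4) g=3 f=11, (1,5) g=2 f=11, (2,1) g=5 f=9, (2,7) g=1 f=11, (3,2) g=5 f=9, (3,3) g=4 f=9, (3,4) g=3 f=9, (3,5) g=2 f=9, (3,6) g=1 f=9]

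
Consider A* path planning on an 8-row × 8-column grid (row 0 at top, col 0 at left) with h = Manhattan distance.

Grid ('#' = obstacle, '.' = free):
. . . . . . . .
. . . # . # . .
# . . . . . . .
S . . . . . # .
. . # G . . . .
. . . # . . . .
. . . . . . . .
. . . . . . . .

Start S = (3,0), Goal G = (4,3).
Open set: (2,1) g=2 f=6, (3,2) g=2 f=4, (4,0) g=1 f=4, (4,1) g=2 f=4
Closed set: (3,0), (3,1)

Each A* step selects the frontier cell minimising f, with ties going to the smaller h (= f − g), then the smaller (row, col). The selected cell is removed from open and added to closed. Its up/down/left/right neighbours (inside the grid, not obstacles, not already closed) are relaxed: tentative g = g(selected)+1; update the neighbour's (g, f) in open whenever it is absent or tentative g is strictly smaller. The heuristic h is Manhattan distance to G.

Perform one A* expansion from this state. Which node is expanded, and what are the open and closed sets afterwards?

step 1: expand (3,2) (f=4, h=2) → closed; open now [(2,1) g=2 f=6, (2,2) g=3 f=6, (3,3) g=3 f=4, (4,0) g=1 f=4, (4,1) g=2 f=4]

expanded=(3,2); open=[(2,1) g=2 f=6, (2,2) g=3 f=6, (3,3) g=3 f=4, (4,0) g=1 f=4, (4,1) g=2 f=4]; closed=[(3,0), (3,1), (3,2)]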